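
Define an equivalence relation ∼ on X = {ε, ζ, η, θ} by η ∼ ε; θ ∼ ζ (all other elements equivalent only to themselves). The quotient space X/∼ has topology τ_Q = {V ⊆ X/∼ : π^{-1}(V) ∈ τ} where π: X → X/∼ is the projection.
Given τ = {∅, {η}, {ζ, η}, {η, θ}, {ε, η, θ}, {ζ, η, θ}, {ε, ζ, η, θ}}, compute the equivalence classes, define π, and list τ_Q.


X/∼ = {[ε=η], [ζ=θ]}; |τ_Q| = 2.

Equivalence classes: [ε=η], [ζ=θ].
Quotient map π: X → X/∼ sends ε ↦ [ε=η], ζ ↦ [ζ=θ], η ↦ [ε=η], θ ↦ [ζ=θ].
For each subset V ⊆ X/∼, compute π^{-1}(V) ⊆ X and check whether π^{-1}(V) ∈ τ. V is open in τ_Q iff π^{-1}(V) ∈ τ.
  V = {}: π^{-1}(V) = ∅ ∈ τ ✓.
  V = {[ε=η]}: π^{-1}(V) = {ε, η} ∉ τ ✗.
  V = {[ζ=θ]}: π^{-1}(V) = {ζ, θ} ∉ τ ✗.
  V = {[ε=η], [ζ=θ]}: π^{-1}(V) = {ε, ζ, η, θ} ∈ τ ✓.
Open sets in the quotient: τ_Q = {{}, {[ε=η], [ζ=θ]}} (2 elements).


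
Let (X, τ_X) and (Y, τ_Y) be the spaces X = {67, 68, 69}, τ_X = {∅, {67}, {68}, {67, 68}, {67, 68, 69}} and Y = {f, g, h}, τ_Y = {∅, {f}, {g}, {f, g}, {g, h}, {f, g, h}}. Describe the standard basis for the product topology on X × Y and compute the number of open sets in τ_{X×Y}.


Basis B = {∅ × ∅, {67} × {f}, {67} × {g}, {68} × {f}, {68} × {g}, {67} × {f, g}, {67, 68} × {f}, {67} × {g, h}, {67, 68} × {g}, {68} × {f, g}, {68} × {g, h}, {67} × {f, g, h}, {67, 68, 69} × {f}, {67, 68, 69} × {g}, {68} × {f, g, h}, {67, 68} × {f, g}, {67, 68} × {g, h}, {67, 68} × {f, g, h}, {67, 68, 69} × {f, g}, {67, 68, 69} × {g, h}, {67, 68, 69} × {f, g, h}}; |τ_{X×Y}| = 70.

Enumerate products U × V with U ∈ τ_X, V ∈ τ_Y (deduplicated):
  ∅ × ∅ = {} (∅)
  {67} × {f} = {(67,f)}
  {67} × {g} = {(67,g)}
  {68} × {f} = {(68,f)}
  {68} × {g} = {(68,g)}
  {67} × {f, g} = {(67,f), (67,g)}
  {67, 68} × {f} = {(67,f), (68,f)}
  {67} × {g, h} = {(67,g), (67,h)}
  {67, 68} × {g} = {(67,g), (68,g)}
  {68} × {f, g} = {(68,f), (68,g)}
  {68} × {g, h} = {(68,g), (68,h)}
  {67} × {f, g, h} = {(67,f), (67,g), (67,h)}
  {67, 68, 69} × {f} = {(67,f), (68,f), (69,f)}
  {67, 68, 69} × {g} = {(67,g), (68,g), (69,g)}
  {68} × {f, g, h} = {(68,f), (68,g), (68,h)}
  {67, 68} × {f, g} = {(67,f), (67,g), (68,f), (68,g)}
  {67, 68} × {g, h} = {(67,g), (67,h), (68,g), (68,h)}
  {67, 68} × {f, g, h} = {(67,f), (67,g), (67,h), (68,f), (68,g), (68,h)}
  {67, 68, 69} × {f, g} = {(67,f), (67,g), (68,f), (68,g), (69,f), (69,g)}
  {67, 68, 69} × {g, h} = {(67,g), (67,h), (68,g), (68,h), (69,g), (69,h)}
  {67, 68, 69} × {f, g, h} = {(67,f), (67,g), (67,h), (68,f), (68,g), (68,h), (69,f), (69,g), (69,h)}
These 21 distinct sets form the basis B.
Close under arbitrary unions to get τ_{X×Y}; counting gives |τ_{X×Y}| = 70.


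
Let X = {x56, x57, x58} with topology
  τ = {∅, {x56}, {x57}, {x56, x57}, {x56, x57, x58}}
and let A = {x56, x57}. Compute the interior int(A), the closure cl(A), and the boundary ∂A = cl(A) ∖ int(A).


int(A) = {x56, x57}, cl(A) = {x56, x57, x58}, ∂A = {x58}.

Closed sets in (X, τ) are complements of opens:
  closed(X, τ) = {∅, {x58}, {x56, x58}, {x57, x58}, {x56, x57, x58}}.
int(A) = ⋃ {U ∈ τ : U ⊆ A}. Opens contained in A: ∅, {x56}, {x57}, {x56, x57}.
Taking the union of these: int(A) = {x56, x57}.
cl(A) = ⋂ {C closed : A ⊆ C}. Closed sets containing A: {x56, x57, x58}.
Intersecting these: cl(A) = {x56, x57, x58}.
∂A = cl(A) ∖ int(A) = {x56, x57, x58} ∖ {x56, x57} = {x58}.


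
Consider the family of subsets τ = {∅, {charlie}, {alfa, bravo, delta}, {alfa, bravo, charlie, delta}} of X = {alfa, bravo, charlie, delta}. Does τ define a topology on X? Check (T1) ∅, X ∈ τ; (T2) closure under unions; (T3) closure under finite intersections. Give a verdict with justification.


τ IS a topology on X.

Axiom (T1): ∅ ∈ τ? Yes; X ∈ τ? Yes.
Axiom (T2/T3): check pairwise unions and intersections of members of τ.
All pairwise intersections and unions checked — each lies in τ. Therefore τ satisfies (T1), (T2), (T3): it IS a topology on X.


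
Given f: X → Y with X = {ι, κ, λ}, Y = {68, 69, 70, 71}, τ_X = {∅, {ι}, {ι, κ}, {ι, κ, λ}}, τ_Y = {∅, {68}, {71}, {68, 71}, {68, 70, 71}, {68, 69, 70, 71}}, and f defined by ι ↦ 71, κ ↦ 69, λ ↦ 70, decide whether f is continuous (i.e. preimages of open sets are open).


f is NOT continuous.

Compute f^{-1}(U) for each U ∈ τ_Y:
  U = ∅: f^{-1}(U) = ∅ ∈ τ_X ✓.
  U = {68}: f^{-1}(U) = ∅ ∈ τ_X ✓.
  U = {71}: f^{-1}(U) = {ι} ∈ τ_X ✓.
  U = {68, 71}: f^{-1}(U) = {ι} ∈ τ_X ✓.
  U = {68, 70, 71}: f^{-1}(U) = {ι, λ} ∉ τ_X ✗.
  U = {68, 69, 70, 71}: f^{-1}(U) = {ι, κ, λ} ∈ τ_X ✓.
Found U = {68, 70, 71} with f^{-1}(U) = {ι, λ} not in τ_X. Therefore f is NOT continuous.


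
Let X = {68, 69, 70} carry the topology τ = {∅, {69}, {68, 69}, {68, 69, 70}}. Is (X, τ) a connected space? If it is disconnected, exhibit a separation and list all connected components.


(X, τ) is connected.

Find clopen sets (U ∈ τ with X ∖ U ∈ τ):
  U = ∅, X ∖ U = {68, 69, 70} — both open, so U is clopen.
  U = {68, 69, 70}, X ∖ U = ∅ — both open, so U is clopen.
Only trivial clopens (∅ and X) exist, so (X, τ) is connected.
Compute connected components by grouping points that agree on all clopens:
  component: {68, 69, 70}


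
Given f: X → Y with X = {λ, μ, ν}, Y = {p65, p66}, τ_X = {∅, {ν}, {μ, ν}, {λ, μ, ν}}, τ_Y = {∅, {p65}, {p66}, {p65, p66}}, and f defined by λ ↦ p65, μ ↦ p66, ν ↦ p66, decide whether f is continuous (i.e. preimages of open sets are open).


f is NOT continuous.

Compute f^{-1}(U) for each U ∈ τ_Y:
  U = ∅: f^{-1}(U) = ∅ ∈ τ_X ✓.
  U = {p65}: f^{-1}(U) = {λ} ∉ τ_X ✗.
  U = {p66}: f^{-1}(U) = {μ, ν} ∈ τ_X ✓.
  U = {p65, p66}: f^{-1}(U) = {λ, μ, ν} ∈ τ_X ✓.
Found U = {p65} with f^{-1}(U) = {λ} not in τ_X. Therefore f is NOT continuous.


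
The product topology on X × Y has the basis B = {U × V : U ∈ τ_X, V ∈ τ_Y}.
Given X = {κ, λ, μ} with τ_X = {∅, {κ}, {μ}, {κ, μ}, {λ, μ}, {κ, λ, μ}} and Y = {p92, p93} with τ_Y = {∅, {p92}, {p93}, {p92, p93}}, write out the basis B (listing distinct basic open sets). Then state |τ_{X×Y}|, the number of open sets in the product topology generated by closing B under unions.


Basis B = {∅ × ∅, {κ} × {p92}, {κ} × {p93}, {μ} × {p92}, {μ} × {p93}, {κ} × {p92, p93}, {κ, μ} × {p92}, {κ, μ} × {p93}, {λ, μ} × {p92}, {λ, μ} × {p93}, {μ} × {p92, p93}, {κ, λ, μ} × {p92}, {κ, λ, μ} × {p93}, {κ, μ} × {p92, p93}, {λ, μ} × {p92, p93}, {κ, λ, μ} × {p92, p93}}; |τ_{X×Y}| = 36.

Enumerate products U × V with U ∈ τ_X, V ∈ τ_Y (deduplicated):
  ∅ × ∅ = {} (∅)
  {κ} × {p92} = {(κ,p92)}
  {κ} × {p93} = {(κ,p93)}
  {μ} × {p92} = {(μ,p92)}
  {μ} × {p93} = {(μ,p93)}
  {κ} × {p92, p93} = {(κ,p92), (κ,p93)}
  {κ, μ} × {p92} = {(κ,p92), (μ,p92)}
  {κ, μ} × {p93} = {(κ,p93), (μ,p93)}
  {λ, μ} × {p92} = {(λ,p92), (μ,p92)}
  {λ, μ} × {p93} = {(λ,p93), (μ,p93)}
  {μ} × {p92, p93} = {(μ,p92), (μ,p93)}
  {κ, λ, μ} × {p92} = {(κ,p92), (λ,p92), (μ,p92)}
  {κ, λ, μ} × {p93} = {(κ,p93), (λ,p93), (μ,p93)}
  {κ, μ} × {p92, p93} = {(κ,p92), (κ,p93), (μ,p92), (μ,p93)}
  {λ, μ} × {p92, p93} = {(λ,p92), (λ,p93), (μ,p92), (μ,p93)}
  {κ, λ, μ} × {p92, p93} = {(κ,p92), (κ,p93), (λ,p92), (λ,p93), (μ,p92), (μ,p93)}
These 16 distinct sets form the basis B.
Close under arbitrary unions to get τ_{X×Y}; counting gives |τ_{X×Y}| = 36.


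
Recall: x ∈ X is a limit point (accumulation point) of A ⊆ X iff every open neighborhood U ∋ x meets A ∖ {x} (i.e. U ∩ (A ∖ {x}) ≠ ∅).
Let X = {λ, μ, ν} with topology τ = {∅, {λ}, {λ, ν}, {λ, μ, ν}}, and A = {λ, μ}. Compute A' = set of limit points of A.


A' = {μ, ν}

For each x ∈ X, list the open sets U ∈ τ with x ∈ U, then check whether U ∩ (A ∖ {x}) ≠ ∅ for every such U.
  x = λ: open {λ} ∋ x has {λ} ∩ (A ∖ {λ}) = ∅, so x is NOT a limit point.
  x = μ: opens ∋ x are {λ, μ, ν}; each meets A ∖ {μ}, so x IS a limit point.
  x = ν: opens ∋ x are {λ, ν}, {λ, μ, ν}; each meets A ∖ {ν}, so x IS a limit point.
Collecting: A' = {μ, ν}.


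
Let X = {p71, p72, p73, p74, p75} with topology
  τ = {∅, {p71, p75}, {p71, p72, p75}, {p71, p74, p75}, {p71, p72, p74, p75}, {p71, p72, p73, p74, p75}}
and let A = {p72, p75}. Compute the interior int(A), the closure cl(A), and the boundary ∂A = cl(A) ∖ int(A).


int(A) = ∅, cl(A) = {p71, p72, p73, p74, p75}, ∂A = {p71, p72, p73, p74, p75}.

Closed sets in (X, τ) are complements of opens:
  closed(X, τ) = {∅, {p73}, {p72, p73}, {p73, p74}, {p72, p73, p74}, {p71, p72, p73, p74, p75}}.
int(A) = ⋃ {U ∈ τ : U ⊆ A}. Opens contained in A: ∅.
Taking the union of these: int(A) = ∅.
cl(A) = ⋂ {C closed : A ⊆ C}. Closed sets containing A: {p71, p72, p73, p74, p75}.
Intersecting these: cl(A) = {p71, p72, p73, p74, p75}.
∂A = cl(A) ∖ int(A) = {p71, p72, p73, p74, p75} ∖ ∅ = {p71, p72, p73, p74, p75}.


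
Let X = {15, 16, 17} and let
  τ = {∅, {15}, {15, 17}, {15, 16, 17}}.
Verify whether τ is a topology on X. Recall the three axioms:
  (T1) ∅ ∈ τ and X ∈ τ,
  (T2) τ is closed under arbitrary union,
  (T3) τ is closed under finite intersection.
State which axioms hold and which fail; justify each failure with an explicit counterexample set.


τ IS a topology on X.

Axiom (T1): ∅ ∈ τ? Yes; X ∈ τ? Yes.
Axiom (T2/T3): check pairwise unions and intersections of members of τ.
All pairwise intersections and unions checked — each lies in τ. Therefore τ satisfies (T1), (T2), (T3): it IS a topology on X.


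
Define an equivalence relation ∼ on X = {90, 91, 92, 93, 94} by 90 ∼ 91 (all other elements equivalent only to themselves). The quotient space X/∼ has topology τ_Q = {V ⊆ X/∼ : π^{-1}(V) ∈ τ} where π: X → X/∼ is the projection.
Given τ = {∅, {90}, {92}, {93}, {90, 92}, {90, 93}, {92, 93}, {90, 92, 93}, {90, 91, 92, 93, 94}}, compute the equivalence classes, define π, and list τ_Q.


X/∼ = {[90=91], [92], [93], [94]}; |τ_Q| = 5.

Equivalence classes: [90=91], [92], [93], [94].
Quotient map π: X → X/∼ sends 90 ↦ [90=91], 91 ↦ [90=91], 92 ↦ [92], 93 ↦ [93], 94 ↦ [94].
For each subset V ⊆ X/∼, compute π^{-1}(V) ⊆ X and check whether π^{-1}(V) ∈ τ. V is open in τ_Q iff π^{-1}(V) ∈ τ.
  V = {}: π^{-1}(V) = ∅ ∈ τ ✓.
  V = {[90=91]}: π^{-1}(V) = {90, 91} ∉ τ ✗.
  V = {[92]}: π^{-1}(V) = {92} ∈ τ ✓.
  V = {[90=91], [92]}: π^{-1}(V) = {90, 91, 92} ∉ τ ✗.
  V = {[93]}: π^{-1}(V) = {93} ∈ τ ✓.
  V = {[90=91], [93]}: π^{-1}(V) = {90, 91, 93} ∉ τ ✗.
  V = {[92], [93]}: π^{-1}(V) = {92, 93} ∈ τ ✓.
  V = {[90=91], [92], [93]}: π^{-1}(V) = {90, 91, 92, 93} ∉ τ ✗.
  V = {[94]}: π^{-1}(V) = {94} ∉ τ ✗.
  V = {[90=91], [94]}: π^{-1}(V) = {90, 91, 94} ∉ τ ✗.
  V = {[92], [94]}: π^{-1}(V) = {92, 94} ∉ τ ✗.
  V = {[90=91], [92], [94]}: π^{-1}(V) = {90, 91, 92, 94} ∉ τ ✗.
  V = {[93], [94]}: π^{-1}(V) = {93, 94} ∉ τ ✗.
  V = {[90=91], [93], [94]}: π^{-1}(V) = {90, 91, 93, 94} ∉ τ ✗.
  V = {[92], [93], [94]}: π^{-1}(V) = {92, 93, 94} ∉ τ ✗.
  V = {[90=91], [92], [93], [94]}: π^{-1}(V) = {90, 91, 92, 93, 94} ∈ τ ✓.
Open sets in the quotient: τ_Q = {{}, {[92]}, {[93]}, {[92], [93]}, {[90=91], [92], [93], [94]}} (5 elements).


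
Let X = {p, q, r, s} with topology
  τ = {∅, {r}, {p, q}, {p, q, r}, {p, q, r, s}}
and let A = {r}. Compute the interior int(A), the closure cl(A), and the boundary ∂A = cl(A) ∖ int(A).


int(A) = {r}, cl(A) = {r, s}, ∂A = {s}.

Closed sets in (X, τ) are complements of opens:
  closed(X, τ) = {∅, {s}, {r, s}, {p, q, s}, {p, q, r, s}}.
int(A) = ⋃ {U ∈ τ : U ⊆ A}. Opens contained in A: ∅, {r}.
Taking the union of these: int(A) = {r}.
cl(A) = ⋂ {C closed : A ⊆ C}. Closed sets containing A: {r, s}, {p, q, r, s}.
Intersecting these: cl(A) = {r, s}.
∂A = cl(A) ∖ int(A) = {r, s} ∖ {r} = {s}.


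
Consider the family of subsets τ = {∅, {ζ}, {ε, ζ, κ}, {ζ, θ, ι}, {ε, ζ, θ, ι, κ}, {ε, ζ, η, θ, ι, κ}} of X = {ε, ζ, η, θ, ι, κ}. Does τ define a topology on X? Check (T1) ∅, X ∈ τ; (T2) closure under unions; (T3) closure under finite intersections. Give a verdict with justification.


τ IS a topology on X.

Axiom (T1): ∅ ∈ τ? Yes; X ∈ τ? Yes.
Axiom (T2/T3): check pairwise unions and intersections of members of τ.
All pairwise intersections and unions checked — each lies in τ. Therefore τ satisfies (T1), (T2), (T3): it IS a topology on X.


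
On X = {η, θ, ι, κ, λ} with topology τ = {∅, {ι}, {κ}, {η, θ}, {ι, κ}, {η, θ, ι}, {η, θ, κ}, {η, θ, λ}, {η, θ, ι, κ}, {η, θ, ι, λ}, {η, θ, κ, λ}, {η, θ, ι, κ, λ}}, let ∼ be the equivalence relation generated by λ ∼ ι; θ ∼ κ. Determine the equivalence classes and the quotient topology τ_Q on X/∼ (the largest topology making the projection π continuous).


X/∼ = {[η], [θ=κ], [ι=λ]}; |τ_Q| = 3.

Equivalence classes: [η], [θ=κ], [ι=λ].
Quotient map π: X → X/∼ sends η ↦ [η], θ ↦ [θ=κ], ι ↦ [ι=λ], κ ↦ [θ=κ], λ ↦ [ι=λ].
For each subset V ⊆ X/∼, compute π^{-1}(V) ⊆ X and check whether π^{-1}(V) ∈ τ. V is open in τ_Q iff π^{-1}(V) ∈ τ.
  V = {}: π^{-1}(V) = ∅ ∈ τ ✓.
  V = {[η]}: π^{-1}(V) = {η} ∉ τ ✗.
  V = {[θ=κ]}: π^{-1}(V) = {θ, κ} ∉ τ ✗.
  V = {[η], [θ=κ]}: π^{-1}(V) = {η, θ, κ} ∈ τ ✓.
  V = {[ι=λ]}: π^{-1}(V) = {ι, λ} ∉ τ ✗.
  V = {[η], [ι=λ]}: π^{-1}(V) = {η, ι, λ} ∉ τ ✗.
  V = {[θ=κ], [ι=λ]}: π^{-1}(V) = {θ, ι, κ, λ} ∉ τ ✗.
  V = {[η], [θ=κ], [ι=λ]}: π^{-1}(V) = {η, θ, ι, κ, λ} ∈ τ ✓.
Open sets in the quotient: τ_Q = {{}, {[η], [θ=κ]}, {[η], [θ=κ], [ι=λ]}} (3 elements).


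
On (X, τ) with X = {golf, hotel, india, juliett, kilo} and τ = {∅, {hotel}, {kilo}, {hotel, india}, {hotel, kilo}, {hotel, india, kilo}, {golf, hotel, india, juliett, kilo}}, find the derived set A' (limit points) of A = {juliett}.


A' = {golf}

For each x ∈ X, list the open sets U ∈ τ with x ∈ U, then check whether U ∩ (A ∖ {x}) ≠ ∅ for every such U.
  x = golf: opens ∋ x are {golf, hotel, india, juliett, kilo}; each meets A ∖ {golf}, so x IS a limit point.
  x = hotel: open {hotel} ∋ x has {hotel} ∩ (A ∖ {hotel}) = ∅, so x is NOT a limit point.
  x = india: open {hotel, india} ∋ x has {hotel, india} ∩ (A ∖ {india}) = ∅, so x is NOT a limit point.
  x = juliett: open {golf, hotel, india, juliett, kilo} ∋ x has {golf, hotel, india, juliett, kilo} ∩ (A ∖ {juliett}) = ∅, so x is NOT a limit point.
  x = kilo: open {kilo} ∋ x has {kilo} ∩ (A ∖ {kilo}) = ∅, so x is NOT a limit point.
Collecting: A' = {golf}.


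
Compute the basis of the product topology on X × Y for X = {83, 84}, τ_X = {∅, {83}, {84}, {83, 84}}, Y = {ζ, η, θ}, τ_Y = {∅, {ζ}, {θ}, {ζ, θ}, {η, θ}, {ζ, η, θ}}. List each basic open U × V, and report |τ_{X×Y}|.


Basis B = {∅ × ∅, {83} × {ζ}, {83} × {θ}, {84} × {ζ}, {84} × {θ}, {83} × {ζ, θ}, {83, 84} × {ζ}, {83} × {η, θ}, {83, 84} × {θ}, {84} × {ζ, θ}, {84} × {η, θ}, {83} × {ζ, η, θ}, {84} × {ζ, η, θ}, {83, 84} × {ζ, θ}, {83, 84} × {η, θ}, {83, 84} × {ζ, η, θ}}; |τ_{X×Y}| = 36.

Enumerate products U × V with U ∈ τ_X, V ∈ τ_Y (deduplicated):
  ∅ × ∅ = {} (∅)
  {83} × {ζ} = {(83,ζ)}
  {83} × {θ} = {(83,θ)}
  {84} × {ζ} = {(84,ζ)}
  {84} × {θ} = {(84,θ)}
  {83} × {ζ, θ} = {(83,ζ), (83,θ)}
  {83, 84} × {ζ} = {(83,ζ), (84,ζ)}
  {83} × {η, θ} = {(83,η), (83,θ)}
  {83, 84} × {θ} = {(83,θ), (84,θ)}
  {84} × {ζ, θ} = {(84,ζ), (84,θ)}
  {84} × {η, θ} = {(84,η), (84,θ)}
  {83} × {ζ, η, θ} = {(83,ζ), (83,η), (83,θ)}
  {84} × {ζ, η, θ} = {(84,ζ), (84,η), (84,θ)}
  {83, 84} × {ζ, θ} = {(83,ζ), (83,θ), (84,ζ), (84,θ)}
  {83, 84} × {η, θ} = {(83,η), (83,θ), (84,η), (84,θ)}
  {83, 84} × {ζ, η, θ} = {(83,ζ), (83,η), (83,θ), (84,ζ), (84,η), (84,θ)}
These 16 distinct sets form the basis B.
Close under arbitrary unions to get τ_{X×Y}; counting gives |τ_{X×Y}| = 36.


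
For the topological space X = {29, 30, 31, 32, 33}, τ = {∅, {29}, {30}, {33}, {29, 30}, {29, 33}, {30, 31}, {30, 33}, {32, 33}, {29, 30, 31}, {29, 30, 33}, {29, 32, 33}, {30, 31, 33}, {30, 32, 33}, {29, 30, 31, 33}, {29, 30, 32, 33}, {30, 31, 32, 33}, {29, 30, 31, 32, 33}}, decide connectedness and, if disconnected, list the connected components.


(X, τ) is disconnected; components = [{29}, {30, 31}, {32, 33}].

Find clopen sets (U ∈ τ with X ∖ U ∈ τ):
  U = ∅, X ∖ U = {29, 30, 31, 32, 33} — both open, so U is clopen.
  U = {29}, X ∖ U = {30, 31, 32, 33} — both open, so U is clopen.
  U = {30, 31}, X ∖ U = {29, 32, 33} — both open, so U is clopen.
  U = {32, 33}, X ∖ U = {29, 30, 31} — both open, so U is clopen.
  U = {29, 30, 31}, X ∖ U = {32, 33} — both open, so U is clopen.
  U = {29, 32, 33}, X ∖ U = {30, 31} — both open, so U is clopen.
  U = {30, 31, 32, 33}, X ∖ U = {29} — both open, so U is clopen.
  U = {29, 30, 31, 32, 33}, X ∖ U = ∅ — both open, so U is clopen.
Nontrivial clopen(s) exist: e.g. {29, 32, 33}. So (X, τ) is disconnected.
Compute connected components by grouping points that agree on all clopens:
  component: {29}
  component: {30, 31}
  component: {32, 33}


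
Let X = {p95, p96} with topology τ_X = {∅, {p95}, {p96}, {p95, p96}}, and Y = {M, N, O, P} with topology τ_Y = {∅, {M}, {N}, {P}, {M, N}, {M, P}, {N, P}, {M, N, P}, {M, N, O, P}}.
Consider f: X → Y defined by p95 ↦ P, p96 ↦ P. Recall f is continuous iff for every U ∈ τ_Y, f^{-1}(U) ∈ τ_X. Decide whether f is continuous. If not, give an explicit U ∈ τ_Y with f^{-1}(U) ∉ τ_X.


f IS continuous.

Compute f^{-1}(U) for each U ∈ τ_Y:
  U = ∅: f^{-1}(U) = ∅ ∈ τ_X ✓.
  U = {M}: f^{-1}(U) = ∅ ∈ τ_X ✓.
  U = {N}: f^{-1}(U) = ∅ ∈ τ_X ✓.
  U = {P}: f^{-1}(U) = {p95, p96} ∈ τ_X ✓.
  U = {M, N}: f^{-1}(U) = ∅ ∈ τ_X ✓.
  U = {M, P}: f^{-1}(U) = {p95, p96} ∈ τ_X ✓.
  U = {N, P}: f^{-1}(U) = {p95, p96} ∈ τ_X ✓.
  U = {M, N, P}: f^{-1}(U) = {p95, p96} ∈ τ_X ✓.
  U = {M, N, O, P}: f^{-1}(U) = {p95, p96} ∈ τ_X ✓.
Every preimage lies in τ_X, so f IS continuous.


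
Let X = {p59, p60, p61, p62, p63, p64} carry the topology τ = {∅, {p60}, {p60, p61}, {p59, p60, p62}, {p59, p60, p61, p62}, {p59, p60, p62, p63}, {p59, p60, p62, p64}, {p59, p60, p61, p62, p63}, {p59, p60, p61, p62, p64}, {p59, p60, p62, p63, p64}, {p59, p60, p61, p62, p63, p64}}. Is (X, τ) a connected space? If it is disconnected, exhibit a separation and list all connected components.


(X, τ) is connected.

Find clopen sets (U ∈ τ with X ∖ U ∈ τ):
  U = ∅, X ∖ U = {p59, p60, p61, p62, p63, p64} — both open, so U is clopen.
  U = {p59, p60, p61, p62, p63, p64}, X ∖ U = ∅ — both open, so U is clopen.
Only trivial clopens (∅ and X) exist, so (X, τ) is connected.
Compute connected components by grouping points that agree on all clopens:
  component: {p59, p60, p61, p62, p63, p64}


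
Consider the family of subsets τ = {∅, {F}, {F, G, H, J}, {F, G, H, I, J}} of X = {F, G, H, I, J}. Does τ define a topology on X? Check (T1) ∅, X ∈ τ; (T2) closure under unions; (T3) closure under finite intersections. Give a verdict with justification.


τ IS a topology on X.

Axiom (T1): ∅ ∈ τ? Yes; X ∈ τ? Yes.
Axiom (T2/T3): check pairwise unions and intersections of members of τ.
All pairwise intersections and unions checked — each lies in τ. Therefore τ satisfies (T1), (T2), (T3): it IS a topology on X.


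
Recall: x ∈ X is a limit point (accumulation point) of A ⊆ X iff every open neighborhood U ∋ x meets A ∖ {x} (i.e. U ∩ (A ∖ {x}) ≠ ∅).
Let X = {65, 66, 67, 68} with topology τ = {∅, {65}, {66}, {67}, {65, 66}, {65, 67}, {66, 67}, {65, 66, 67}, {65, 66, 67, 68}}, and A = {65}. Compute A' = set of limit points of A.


A' = {68}

For each x ∈ X, list the open sets U ∈ τ with x ∈ U, then check whether U ∩ (A ∖ {x}) ≠ ∅ for every such U.
  x = 65: open {65} ∋ x has {65} ∩ (A ∖ {65}) = ∅, so x is NOT a limit point.
  x = 66: open {66} ∋ x has {66} ∩ (A ∖ {66}) = ∅, so x is NOT a limit point.
  x = 67: open {67} ∋ x has {67} ∩ (A ∖ {67}) = ∅, so x is NOT a limit point.
  x = 68: opens ∋ x are {65, 66, 67, 68}; each meets A ∖ {68}, so x IS a limit point.
Collecting: A' = {68}.


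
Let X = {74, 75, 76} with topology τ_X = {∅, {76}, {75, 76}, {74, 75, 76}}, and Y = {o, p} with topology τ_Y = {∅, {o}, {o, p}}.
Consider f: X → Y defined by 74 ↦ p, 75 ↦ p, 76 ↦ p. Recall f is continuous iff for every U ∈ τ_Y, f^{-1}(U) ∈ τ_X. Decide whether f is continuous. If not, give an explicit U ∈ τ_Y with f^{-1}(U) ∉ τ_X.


f IS continuous.

Compute f^{-1}(U) for each U ∈ τ_Y:
  U = ∅: f^{-1}(U) = ∅ ∈ τ_X ✓.
  U = {o}: f^{-1}(U) = ∅ ∈ τ_X ✓.
  U = {o, p}: f^{-1}(U) = {74, 75, 76} ∈ τ_X ✓.
Every preimage lies in τ_X, so f IS continuous.


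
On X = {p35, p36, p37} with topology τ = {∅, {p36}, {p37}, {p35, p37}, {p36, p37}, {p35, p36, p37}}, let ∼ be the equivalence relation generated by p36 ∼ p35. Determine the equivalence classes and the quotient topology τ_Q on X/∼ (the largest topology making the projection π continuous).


X/∼ = {[p35=p36], [p37]}; |τ_Q| = 3.

Equivalence classes: [p35=p36], [p37].
Quotient map π: X → X/∼ sends p35 ↦ [p35=p36], p36 ↦ [p35=p36], p37 ↦ [p37].
For each subset V ⊆ X/∼, compute π^{-1}(V) ⊆ X and check whether π^{-1}(V) ∈ τ. V is open in τ_Q iff π^{-1}(V) ∈ τ.
  V = {}: π^{-1}(V) = ∅ ∈ τ ✓.
  V = {[p35=p36]}: π^{-1}(V) = {p35, p36} ∉ τ ✗.
  V = {[p37]}: π^{-1}(V) = {p37} ∈ τ ✓.
  V = {[p35=p36], [p37]}: π^{-1}(V) = {p35, p36, p37} ∈ τ ✓.
Open sets in the quotient: τ_Q = {{}, {[p37]}, {[p35=p36], [p37]}} (3 elements).


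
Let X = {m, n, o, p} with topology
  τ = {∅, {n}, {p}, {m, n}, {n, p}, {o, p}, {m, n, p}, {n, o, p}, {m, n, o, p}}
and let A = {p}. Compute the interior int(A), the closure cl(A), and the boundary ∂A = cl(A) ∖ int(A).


int(A) = {p}, cl(A) = {o, p}, ∂A = {o}.

Closed sets in (X, τ) are complements of opens:
  closed(X, τ) = {∅, {m}, {o}, {m, n}, {m, o}, {o, p}, {m, n, o}, {m, o, p}, {m, n, o, p}}.
int(A) = ⋃ {U ∈ τ : U ⊆ A}. Opens contained in A: ∅, {p}.
Taking the union of these: int(A) = {p}.
cl(A) = ⋂ {C closed : A ⊆ C}. Closed sets containing A: {o, p}, {m, o, p}, {m, n, o, p}.
Intersecting these: cl(A) = {o, p}.
∂A = cl(A) ∖ int(A) = {o, p} ∖ {p} = {o}.


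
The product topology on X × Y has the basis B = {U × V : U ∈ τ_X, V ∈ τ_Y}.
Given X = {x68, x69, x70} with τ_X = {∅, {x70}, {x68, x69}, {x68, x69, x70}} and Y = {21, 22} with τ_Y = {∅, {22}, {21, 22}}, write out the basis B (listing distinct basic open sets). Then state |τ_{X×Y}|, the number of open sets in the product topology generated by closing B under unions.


Basis B = {∅ × ∅, {x70} × {22}, {x68, x69} × {22}, {x70} × {21, 22}, {x68, x69, x70} × {22}, {x68, x69} × {21, 22}, {x68, x69, x70} × {21, 22}}; |τ_{X×Y}| = 9.

Enumerate products U × V with U ∈ τ_X, V ∈ τ_Y (deduplicated):
  ∅ × ∅ = {} (∅)
  {x70} × {22} = {(x70,22)}
  {x68, x69} × {22} = {(x68,22), (x69,22)}
  {x70} × {21, 22} = {(x70,21), (x70,22)}
  {x68, x69, x70} × {22} = {(x68,22), (x69,22), (x70,22)}
  {x68, x69} × {21, 22} = {(x68,21), (x68,22), (x69,21), (x69,22)}
  {x68, x69, x70} × {21, 22} = {(x68,21), (x68,22), (x69,21), (x69,22), (x70,21), (x70,22)}
These 7 distinct sets form the basis B.
Close under arbitrary unions to get τ_{X×Y}; counting gives |τ_{X×Y}| = 9.


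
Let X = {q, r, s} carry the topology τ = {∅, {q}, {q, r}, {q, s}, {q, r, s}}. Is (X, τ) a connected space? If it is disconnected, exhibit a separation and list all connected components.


(X, τ) is connected.

Find clopen sets (U ∈ τ with X ∖ U ∈ τ):
  U = ∅, X ∖ U = {q, r, s} — both open, so U is clopen.
  U = {q, r, s}, X ∖ U = ∅ — both open, so U is clopen.
Only trivial clopens (∅ and X) exist, so (X, τ) is connected.
Compute connected components by grouping points that agree on all clopens:
  component: {q, r, s}


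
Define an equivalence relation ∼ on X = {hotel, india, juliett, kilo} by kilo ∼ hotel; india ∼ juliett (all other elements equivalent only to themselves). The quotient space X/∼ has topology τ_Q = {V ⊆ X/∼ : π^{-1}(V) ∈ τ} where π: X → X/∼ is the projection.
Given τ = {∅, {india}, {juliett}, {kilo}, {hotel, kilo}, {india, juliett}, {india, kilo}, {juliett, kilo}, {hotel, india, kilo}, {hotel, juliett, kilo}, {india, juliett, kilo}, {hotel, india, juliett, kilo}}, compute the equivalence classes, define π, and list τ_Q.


X/∼ = {[hotel=kilo], [india=juliett]}; |τ_Q| = 4.

Equivalence classes: [hotel=kilo], [india=juliett].
Quotient map π: X → X/∼ sends hotel ↦ [hotel=kilo], india ↦ [india=juliett], juliett ↦ [india=juliett], kilo ↦ [hotel=kilo].
For each subset V ⊆ X/∼, compute π^{-1}(V) ⊆ X and check whether π^{-1}(V) ∈ τ. V is open in τ_Q iff π^{-1}(V) ∈ τ.
  V = {}: π^{-1}(V) = ∅ ∈ τ ✓.
  V = {[hotel=kilo]}: π^{-1}(V) = {hotel, kilo} ∈ τ ✓.
  V = {[india=juliett]}: π^{-1}(V) = {india, juliett} ∈ τ ✓.
  V = {[hotel=kilo], [india=juliett]}: π^{-1}(V) = {hotel, india, juliett, kilo} ∈ τ ✓.
Open sets in the quotient: τ_Q = {{}, {[hotel=kilo]}, {[india=juliett]}, {[hotel=kilo], [india=juliett]}} (4 elements).


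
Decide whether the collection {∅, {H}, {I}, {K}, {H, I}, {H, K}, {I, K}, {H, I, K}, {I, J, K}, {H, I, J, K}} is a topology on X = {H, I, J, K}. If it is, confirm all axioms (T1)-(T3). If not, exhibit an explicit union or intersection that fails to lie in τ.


τ IS a topology on X.

Axiom (T1): ∅ ∈ τ? Yes; X ∈ τ? Yes.
Axiom (T2/T3): check pairwise unions and intersections of members of τ.
All pairwise intersections and unions checked — each lies in τ. Therefore τ satisfies (T1), (T2), (T3): it IS a topology on X.


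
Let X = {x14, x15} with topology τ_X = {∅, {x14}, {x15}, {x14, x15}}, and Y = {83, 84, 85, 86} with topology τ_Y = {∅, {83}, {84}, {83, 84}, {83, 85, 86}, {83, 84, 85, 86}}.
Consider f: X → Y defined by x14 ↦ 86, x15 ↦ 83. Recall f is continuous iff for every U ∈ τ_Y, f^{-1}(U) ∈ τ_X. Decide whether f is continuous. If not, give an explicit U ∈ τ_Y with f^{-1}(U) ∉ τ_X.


f IS continuous.

Compute f^{-1}(U) for each U ∈ τ_Y:
  U = ∅: f^{-1}(U) = ∅ ∈ τ_X ✓.
  U = {83}: f^{-1}(U) = {x15} ∈ τ_X ✓.
  U = {84}: f^{-1}(U) = ∅ ∈ τ_X ✓.
  U = {83, 84}: f^{-1}(U) = {x15} ∈ τ_X ✓.
  U = {83, 85, 86}: f^{-1}(U) = {x14, x15} ∈ τ_X ✓.
  U = {83, 84, 85, 86}: f^{-1}(U) = {x14, x15} ∈ τ_X ✓.
Every preimage lies in τ_X, so f IS continuous.


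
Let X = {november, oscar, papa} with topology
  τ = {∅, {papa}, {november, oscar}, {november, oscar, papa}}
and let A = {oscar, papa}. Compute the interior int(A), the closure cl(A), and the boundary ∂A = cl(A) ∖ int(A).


int(A) = {papa}, cl(A) = {november, oscar, papa}, ∂A = {november, oscar}.

Closed sets in (X, τ) are complements of opens:
  closed(X, τ) = {∅, {papa}, {november, oscar}, {november, oscar, papa}}.
int(A) = ⋃ {U ∈ τ : U ⊆ A}. Opens contained in A: ∅, {papa}.
Taking the union of these: int(A) = {papa}.
cl(A) = ⋂ {C closed : A ⊆ C}. Closed sets containing A: {november, oscar, papa}.
Intersecting these: cl(A) = {november, oscar, papa}.
∂A = cl(A) ∖ int(A) = {november, oscar, papa} ∖ {papa} = {november, oscar}.


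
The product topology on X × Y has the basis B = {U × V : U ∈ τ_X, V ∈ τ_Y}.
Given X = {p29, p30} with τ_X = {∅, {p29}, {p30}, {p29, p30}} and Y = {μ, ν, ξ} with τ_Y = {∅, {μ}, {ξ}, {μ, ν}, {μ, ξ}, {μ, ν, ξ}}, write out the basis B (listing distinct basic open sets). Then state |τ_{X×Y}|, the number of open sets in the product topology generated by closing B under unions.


Basis B = {∅ × ∅, {p29} × {μ}, {p29} × {ξ}, {p30} × {μ}, {p30} × {ξ}, {p29} × {μ, ν}, {p29} × {μ, ξ}, {p29, p30} × {μ}, {p29, p30} × {ξ}, {p30} × {μ, ν}, {p30} × {μ, ξ}, {p29} × {μ, ν, ξ}, {p30} × {μ, ν, ξ}, {p29, p30} × {μ, ν}, {p29, p30} × {μ, ξ}, {p29, p30} × {μ, ν, ξ}}; |τ_{X×Y}| = 36.

Enumerate products U × V with U ∈ τ_X, V ∈ τ_Y (deduplicated):
  ∅ × ∅ = {} (∅)
  {p29} × {μ} = {(p29,μ)}
  {p29} × {ξ} = {(p29,ξ)}
  {p30} × {μ} = {(p30,μ)}
  {p30} × {ξ} = {(p30,ξ)}
  {p29} × {μ, ν} = {(p29,μ), (p29,ν)}
  {p29} × {μ, ξ} = {(p29,μ), (p29,ξ)}
  {p29, p30} × {μ} = {(p29,μ), (p30,μ)}
  {p29, p30} × {ξ} = {(p29,ξ), (p30,ξ)}
  {p30} × {μ, ν} = {(p30,μ), (p30,ν)}
  {p30} × {μ, ξ} = {(p30,μ), (p30,ξ)}
  {p29} × {μ, ν, ξ} = {(p29,μ), (p29,ν), (p29,ξ)}
  {p30} × {μ, ν, ξ} = {(p30,μ), (p30,ν), (p30,ξ)}
  {p29, p30} × {μ, ν} = {(p29,μ), (p29,ν), (p30,μ), (p30,ν)}
  {p29, p30} × {μ, ξ} = {(p29,μ), (p29,ξ), (p30,μ), (p30,ξ)}
  {p29, p30} × {μ, ν, ξ} = {(p29,μ), (p29,ν), (p29,ξ), (p30,μ), (p30,ν), (p30,ξ)}
These 16 distinct sets form the basis B.
Close under arbitrary unions to get τ_{X×Y}; counting gives |τ_{X×Y}| = 36.


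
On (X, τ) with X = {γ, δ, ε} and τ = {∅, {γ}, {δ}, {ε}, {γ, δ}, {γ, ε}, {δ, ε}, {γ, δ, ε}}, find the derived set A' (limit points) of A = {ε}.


A' = ∅

For each x ∈ X, list the open sets U ∈ τ with x ∈ U, then check whether U ∩ (A ∖ {x}) ≠ ∅ for every such U.
  x = γ: open {γ} ∋ x has {γ} ∩ (A ∖ {γ}) = ∅, so x is NOT a limit point.
  x = δ: open {δ} ∋ x has {δ} ∩ (A ∖ {δ}) = ∅, so x is NOT a limit point.
  x = ε: open {ε} ∋ x has {ε} ∩ (A ∖ {ε}) = ∅, so x is NOT a limit point.
Collecting: A' = ∅.


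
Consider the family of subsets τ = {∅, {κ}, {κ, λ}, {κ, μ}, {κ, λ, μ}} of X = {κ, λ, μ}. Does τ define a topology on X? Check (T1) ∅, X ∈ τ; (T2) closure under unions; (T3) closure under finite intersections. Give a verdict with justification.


τ IS a topology on X.

Axiom (T1): ∅ ∈ τ? Yes; X ∈ τ? Yes.
Axiom (T2/T3): check pairwise unions and intersections of members of τ.
All pairwise intersections and unions checked — each lies in τ. Therefore τ satisfies (T1), (T2), (T3): it IS a topology on X.


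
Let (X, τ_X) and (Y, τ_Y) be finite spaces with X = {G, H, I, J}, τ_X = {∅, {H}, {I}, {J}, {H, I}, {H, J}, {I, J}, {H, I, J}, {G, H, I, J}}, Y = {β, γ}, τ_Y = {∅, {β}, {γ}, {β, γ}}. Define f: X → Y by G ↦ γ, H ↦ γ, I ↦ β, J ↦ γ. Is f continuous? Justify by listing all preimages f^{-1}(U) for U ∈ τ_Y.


f is NOT continuous.

Compute f^{-1}(U) for each U ∈ τ_Y:
  U = ∅: f^{-1}(U) = ∅ ∈ τ_X ✓.
  U = {β}: f^{-1}(U) = {I} ∈ τ_X ✓.
  U = {γ}: f^{-1}(U) = {G, H, J} ∉ τ_X ✗.
  U = {β, γ}: f^{-1}(U) = {G, H, I, J} ∈ τ_X ✓.
Found U = {γ} with f^{-1}(U) = {G, H, J} not in τ_X. Therefore f is NOT continuous.


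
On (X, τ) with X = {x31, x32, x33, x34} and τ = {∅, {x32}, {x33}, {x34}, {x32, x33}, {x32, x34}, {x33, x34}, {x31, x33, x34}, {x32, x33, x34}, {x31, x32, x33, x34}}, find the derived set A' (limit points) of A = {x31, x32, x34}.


A' = {x31}

For each x ∈ X, list the open sets U ∈ τ with x ∈ U, then check whether U ∩ (A ∖ {x}) ≠ ∅ for every such U.
  x = x31: opens ∋ x are {x31, x33, x34}, {x31, x32, x33, x34}; each meets A ∖ {x31}, so x IS a limit point.
  x = x32: open {x32} ∋ x has {x32} ∩ (A ∖ {x32}) = ∅, so x is NOT a limit point.
  x = x33: open {x33} ∋ x has {x33} ∩ (A ∖ {x33}) = ∅, so x is NOT a limit point.
  x = x34: open {x34} ∋ x has {x34} ∩ (A ∖ {x34}) = ∅, so x is NOT a limit point.
Collecting: A' = {x31}.


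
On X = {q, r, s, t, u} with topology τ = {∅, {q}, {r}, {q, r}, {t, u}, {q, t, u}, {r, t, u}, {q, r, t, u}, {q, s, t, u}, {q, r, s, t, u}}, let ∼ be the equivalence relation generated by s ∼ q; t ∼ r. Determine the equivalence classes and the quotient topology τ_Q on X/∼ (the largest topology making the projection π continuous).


X/∼ = {[q=s], [r=t], [u]}; |τ_Q| = 3.

Equivalence classes: [q=s], [r=t], [u].
Quotient map π: X → X/∼ sends q ↦ [q=s], r ↦ [r=t], s ↦ [q=s], t ↦ [r=t], u ↦ [u].
For each subset V ⊆ X/∼, compute π^{-1}(V) ⊆ X and check whether π^{-1}(V) ∈ τ. V is open in τ_Q iff π^{-1}(V) ∈ τ.
  V = {}: π^{-1}(V) = ∅ ∈ τ ✓.
  V = {[q=s]}: π^{-1}(V) = {q, s} ∉ τ ✗.
  V = {[r=t]}: π^{-1}(V) = {r, t} ∉ τ ✗.
  V = {[q=s], [r=t]}: π^{-1}(V) = {q, r, s, t} ∉ τ ✗.
  V = {[u]}: π^{-1}(V) = {u} ∉ τ ✗.
  V = {[q=s], [u]}: π^{-1}(V) = {q, s, u} ∉ τ ✗.
  V = {[r=t], [u]}: π^{-1}(V) = {r, t, u} ∈ τ ✓.
  V = {[q=s], [r=t], [u]}: π^{-1}(V) = {q, r, s, t, u} ∈ τ ✓.
Open sets in the quotient: τ_Q = {{}, {[r=t], [u]}, {[q=s], [r=t], [u]}} (3 elements).


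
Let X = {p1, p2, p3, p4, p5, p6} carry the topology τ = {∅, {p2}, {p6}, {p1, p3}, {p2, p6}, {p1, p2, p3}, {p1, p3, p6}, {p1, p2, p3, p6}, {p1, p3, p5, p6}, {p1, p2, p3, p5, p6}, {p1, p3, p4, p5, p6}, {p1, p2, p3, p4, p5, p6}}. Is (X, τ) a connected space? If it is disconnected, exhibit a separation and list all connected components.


(X, τ) is disconnected; components = [{p2}, {p1, p3, p4, p5, p6}].

Find clopen sets (U ∈ τ with X ∖ U ∈ τ):
  U = ∅, X ∖ U = {p1, p2, p3, p4, p5, p6} — both open, so U is clopen.
  U = {p2}, X ∖ U = {p1, p3, p4, p5, p6} — both open, so U is clopen.
  U = {p1, p3, p4, p5, p6}, X ∖ U = {p2} — both open, so U is clopen.
  U = {p1, p2, p3, p4, p5, p6}, X ∖ U = ∅ — both open, so U is clopen.
Nontrivial clopen(s) exist: e.g. {p2}. So (X, τ) is disconnected.
Compute connected components by grouping points that agree on all clopens:
  component: {p2}
  component: {p1, p3, p4, p5, p6}


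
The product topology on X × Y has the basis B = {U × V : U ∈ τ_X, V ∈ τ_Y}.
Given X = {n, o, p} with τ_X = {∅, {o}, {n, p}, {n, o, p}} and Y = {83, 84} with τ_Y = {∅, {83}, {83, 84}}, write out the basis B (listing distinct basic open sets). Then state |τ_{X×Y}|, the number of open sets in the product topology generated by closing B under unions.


Basis B = {∅ × ∅, {o} × {83}, {n, p} × {83}, {o} × {83, 84}, {n, o, p} × {83}, {n, p} × {83, 84}, {n, o, p} × {83, 84}}; |τ_{X×Y}| = 9.

Enumerate products U × V with U ∈ τ_X, V ∈ τ_Y (deduplicated):
  ∅ × ∅ = {} (∅)
  {o} × {83} = {(o,83)}
  {n, p} × {83} = {(n,83), (p,83)}
  {o} × {83, 84} = {(o,83), (o,84)}
  {n, o, p} × {83} = {(n,83), (o,83), (p,83)}
  {n, p} × {83, 84} = {(n,83), (n,84), (p,83), (p,84)}
  {n, o, p} × {83, 84} = {(n,83), (n,84), (o,83), (o,84), (p,83), (p,84)}
These 7 distinct sets form the basis B.
Close under arbitrary unions to get τ_{X×Y}; counting gives |τ_{X×Y}| = 9.


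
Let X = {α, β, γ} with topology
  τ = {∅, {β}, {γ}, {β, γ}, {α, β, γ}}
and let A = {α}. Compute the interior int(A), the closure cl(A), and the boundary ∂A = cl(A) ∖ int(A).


int(A) = ∅, cl(A) = {α}, ∂A = {α}.

Closed sets in (X, τ) are complements of opens:
  closed(X, τ) = {∅, {α}, {α, β}, {α, γ}, {α, β, γ}}.
int(A) = ⋃ {U ∈ τ : U ⊆ A}. Opens contained in A: ∅.
Taking the union of these: int(A) = ∅.
cl(A) = ⋂ {C closed : A ⊆ C}. Closed sets containing A: {α}, {α, β}, {α, γ}, {α, β, γ}.
Intersecting these: cl(A) = {α}.
∂A = cl(A) ∖ int(A) = {α} ∖ ∅ = {α}.


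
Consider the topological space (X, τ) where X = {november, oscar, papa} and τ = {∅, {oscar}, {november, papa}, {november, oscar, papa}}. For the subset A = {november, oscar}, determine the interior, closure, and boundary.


int(A) = {oscar}, cl(A) = {november, oscar, papa}, ∂A = {november, papa}.

Closed sets in (X, τ) are complements of opens:
  closed(X, τ) = {∅, {oscar}, {november, papa}, {november, oscar, papa}}.
int(A) = ⋃ {U ∈ τ : U ⊆ A}. Opens contained in A: ∅, {oscar}.
Taking the union of these: int(A) = {oscar}.
cl(A) = ⋂ {C closed : A ⊆ C}. Closed sets containing A: {november, oscar, papa}.
Intersecting these: cl(A) = {november, oscar, papa}.
∂A = cl(A) ∖ int(A) = {november, oscar, papa} ∖ {oscar} = {november, papa}.


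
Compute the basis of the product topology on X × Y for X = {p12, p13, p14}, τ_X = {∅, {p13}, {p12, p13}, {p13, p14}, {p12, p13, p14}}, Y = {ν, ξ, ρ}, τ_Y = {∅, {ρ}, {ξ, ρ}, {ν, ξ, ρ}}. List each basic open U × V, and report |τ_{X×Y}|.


Basis B = {∅ × ∅, {p13} × {ρ}, {p12, p13} × {ρ}, {p13} × {ξ, ρ}, {p13, p14} × {ρ}, {p12, p13, p14} × {ρ}, {p13} × {ν, ξ, ρ}, {p12, p13} × {ξ, ρ}, {p13, p14} × {ξ, ρ}, {p12, p13} × {ν, ξ, ρ}, {p12, p13, p14} × {ξ, ρ}, {p13, p14} × {ν, ξ, ρ}, {p12, p13, p14} × {ν, ξ, ρ}}; |τ_{X×Y}| = 30.

Enumerate products U × V with U ∈ τ_X, V ∈ τ_Y (deduplicated):
  ∅ × ∅ = {} (∅)
  {p13} × {ρ} = {(p13,ρ)}
  {p12, p13} × {ρ} = {(p12,ρ), (p13,ρ)}
  {p13} × {ξ, ρ} = {(p13,ξ), (p13,ρ)}
  {p13, p14} × {ρ} = {(p13,ρ), (p14,ρ)}
  {p12, p13, p14} × {ρ} = {(p12,ρ), (p13,ρ), (p14,ρ)}
  {p13} × {ν, ξ, ρ} = {(p13,ν), (p13,ξ), (p13,ρ)}
  {p12, p13} × {ξ, ρ} = {(p12,ξ), (p12,ρ), (p13,ξ), (p13,ρ)}
  {p13, p14} × {ξ, ρ} = {(p13,ξ), (p13,ρ), (p14,ξ), (p14,ρ)}
  {p12, p13} × {ν, ξ, ρ} = {(p12,ν), (p12,ξ), (p12,ρ), (p13,ν), (p13,ξ), (p13,ρ)}
  {p12, p13, p14} × {ξ, ρ} = {(p12,ξ), (p12,ρ), (p13,ξ), (p13,ρ), (p14,ξ), (p14,ρ)}
  {p13, p14} × {ν, ξ, ρ} = {(p13,ν), (p13,ξ), (p13,ρ), (p14,ν), (p14,ξ), (p14,ρ)}
  {p12, p13, p14} × {ν, ξ, ρ} = {(p12,ν), (p12,ξ), (p12,ρ), (p13,ν), (p13,ξ), (p13,ρ), (p14,ν), (p14,ξ), (p14,ρ)}
These 13 distinct sets form the basis B.
Close under arbitrary unions to get τ_{X×Y}; counting gives |τ_{X×Y}| = 30.


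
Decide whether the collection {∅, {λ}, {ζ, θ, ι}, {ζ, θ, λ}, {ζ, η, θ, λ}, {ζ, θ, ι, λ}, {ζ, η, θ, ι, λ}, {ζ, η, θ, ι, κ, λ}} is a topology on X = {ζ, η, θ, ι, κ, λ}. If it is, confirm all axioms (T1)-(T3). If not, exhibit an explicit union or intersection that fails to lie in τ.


τ is NOT a topology on X.

Axiom (T1): ∅ ∈ τ? Yes; X ∈ τ? Yes.
Axiom (T2/T3): check pairwise unions and intersections of members of τ.
Counterexample for (T3): {ζ, θ, ι} ∩ {ζ, θ, λ} = {ζ, θ} ∉ τ. Therefore τ is NOT a topology.


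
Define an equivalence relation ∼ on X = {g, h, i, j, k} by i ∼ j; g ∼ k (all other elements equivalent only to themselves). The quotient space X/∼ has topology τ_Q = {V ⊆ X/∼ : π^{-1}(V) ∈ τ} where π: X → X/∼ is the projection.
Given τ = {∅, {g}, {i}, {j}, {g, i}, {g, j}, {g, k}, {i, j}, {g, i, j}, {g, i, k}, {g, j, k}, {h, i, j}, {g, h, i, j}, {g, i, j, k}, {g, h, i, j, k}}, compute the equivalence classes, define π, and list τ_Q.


X/∼ = {[g=k], [h], [i=j]}; |τ_Q| = 6.

Equivalence classes: [g=k], [h], [i=j].
Quotient map π: X → X/∼ sends g ↦ [g=k], h ↦ [h], i ↦ [i=j], j ↦ [i=j], k ↦ [g=k].
For each subset V ⊆ X/∼, compute π^{-1}(V) ⊆ X and check whether π^{-1}(V) ∈ τ. V is open in τ_Q iff π^{-1}(V) ∈ τ.
  V = {}: π^{-1}(V) = ∅ ∈ τ ✓.
  V = {[g=k]}: π^{-1}(V) = {g, k} ∈ τ ✓.
  V = {[h]}: π^{-1}(V) = {h} ∉ τ ✗.
  V = {[g=k], [h]}: π^{-1}(V) = {g, h, k} ∉ τ ✗.
  V = {[i=j]}: π^{-1}(V) = {i, j} ∈ τ ✓.
  V = {[g=k], [i=j]}: π^{-1}(V) = {g, i, j, k} ∈ τ ✓.
  V = {[h], [i=j]}: π^{-1}(V) = {h, i, j} ∈ τ ✓.
  V = {[g=k], [h], [i=j]}: π^{-1}(V) = {g, h, i, j, k} ∈ τ ✓.
Open sets in the quotient: τ_Q = {{}, {[g=k]}, {[i=j]}, {[g=k], [i=j]}, {[h], [i=j]}, {[g=k], [h], [i=j]}} (6 elements).
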